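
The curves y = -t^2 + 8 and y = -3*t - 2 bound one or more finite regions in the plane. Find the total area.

Set the curves equal: -t^2 + 8 = -3*t - 2, so -t^2 + 3*t + 10 = 0, which factors as -(t - 5)*(t + 2) = 0. The curves meet at t = -2, 5.
On [-2, 5], y = -t^2 + 8 is on top; that piece has area ∫[-2,5] (-t^2 + 3*t + 10) dt = 343/6.

343/6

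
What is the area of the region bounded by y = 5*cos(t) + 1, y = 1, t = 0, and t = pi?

The difference (5*cos(t) + 1) - (1) = 5*cos(t) changes sign at t = pi/2 inside [0, pi], so split the integral there.
∫[0,pi/2] (5*cos(t)) dt = 5.
∫[pi/2,pi] (5*cos(t)) dt = -5; the area of that piece is 5.
Total area = 5 + 5 = 10.

10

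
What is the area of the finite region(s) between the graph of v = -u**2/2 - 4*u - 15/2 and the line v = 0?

2/3

The curve meets the u-axis where -u**2/2 - 4*u - 15/2 = 0, i.e. -(u + 3)*(u + 5)/2 = 0, at u = -5, -3.
On [-5, -3] the curve lies above the axis; ∫[-5,-3] (-u**2/2 - 4*u - 15/2) du = 2/3, giving area 2/3.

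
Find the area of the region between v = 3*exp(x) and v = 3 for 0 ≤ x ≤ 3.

On [0, 3], (3*exp(x)) - (3) = 3*exp(x) - 3 is ≥ 0 throughout, so the area is a single integral of |3*exp(x) - 3|.
∫[0,3] (3*exp(x) - 3) dx = -12 + 3*exp(3).

-12 + 3*exp(3)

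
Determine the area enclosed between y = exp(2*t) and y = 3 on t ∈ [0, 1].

-11/2 + 3*log(3) + exp(2)/2

The difference (exp(2*t)) - (3) = exp(2*t) - 3 changes sign at t = log(3)/2 inside [0, 1], so split the integral there.
∫[0,log(3)/2] (exp(2*t) - 3) dt = 1 - 3*log(3)/2; the area of that piece is -1 + 3*log(3)/2.
∫[log(3)/2,1] (exp(2*t) - 3) dt = -9/2 + 3*log(3)/2 + exp(2)/2.
Total area = (-1 + 3*log(3)/2) + (-9/2 + 3*log(3)/2 + exp(2)/2) = -11/2 + 3*log(3) + exp(2)/2.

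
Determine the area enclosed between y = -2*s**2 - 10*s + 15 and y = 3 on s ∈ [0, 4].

262/3

The difference (-2*s**2 - 10*s + 15) - (3) = -2*s**2 - 10*s + 12 changes sign at s = 1 inside [0, 4], so split the integral there.
∫[0,1] (-2*s**2 - 10*s + 12) ds = 19/3.
∫[1,4] (-2*s**2 - 10*s + 12) ds = -81; the area of that piece is 81.
Total area = 19/3 + 81 = 262/3.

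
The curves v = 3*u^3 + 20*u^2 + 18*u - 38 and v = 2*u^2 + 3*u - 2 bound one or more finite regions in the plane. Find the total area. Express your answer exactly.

393/4

Set the curves equal: 3*u^3 + 20*u^2 + 18*u - 38 = 2*u^2 + 3*u - 2, so 3*u^3 + 18*u^2 + 15*u - 36 = 0, which factors as 3*(u - 1)*(u + 3)*(u + 4) = 0. The curves meet at u = -4, -3, 1.
On [-4, -3], v = 3*u^3 + 20*u^2 + 18*u - 38 is on top; that piece has area ∫[-4,-3] (3*u^3 + 18*u^2 + 15*u - 36) du = 9/4.
On [-3, 1], v = 2*u^2 + 3*u - 2 is on top; that piece has area ∫[-3,1] (-(3*u^3 + 18*u^2 + 15*u - 36)) du = 96.
Total enclosed area = 9/4 + 96 = 393/4.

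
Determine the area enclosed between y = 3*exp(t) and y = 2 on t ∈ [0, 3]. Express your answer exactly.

-9 + 3*exp(3)

On [0, 3], (3*exp(t)) - (2) = 3*exp(t) - 2 is ≥ 0 throughout, so the area is a single integral of |3*exp(t) - 2|.
∫[0,3] (3*exp(t) - 2) dt = -9 + 3*exp(3).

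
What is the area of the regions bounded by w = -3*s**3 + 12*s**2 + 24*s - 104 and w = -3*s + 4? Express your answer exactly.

1741/4

Set the curves equal: -3*s**3 + 12*s**2 + 24*s - 104 = -3*s + 4, so -3*s**3 + 12*s**2 + 27*s - 108 = 0, which factors as -3*(s - 4)*(s - 3)*(s + 3) = 0. The curves meet at s = -3, 3, 4.
On [-3, 3], w = -3*s + 4 is on top; that piece has area ∫[-3,3] (-(-3*s**3 + 12*s**2 + 27*s - 108)) ds = 432.
On [3, 4], w = -3*s**3 + 12*s**2 + 24*s - 104 is on top; that piece has area ∫[3,4] (-3*s**3 + 12*s**2 + 27*s - 108) ds = 13/4.
Total enclosed area = 432 + 13/4 = 1741/4.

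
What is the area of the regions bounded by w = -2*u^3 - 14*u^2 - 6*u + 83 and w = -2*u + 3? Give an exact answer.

Set the curves equal: -2*u^3 - 14*u^2 - 6*u + 83 = -2*u + 3, so -2*u^3 - 14*u^2 - 4*u + 80 = 0, which factors as -2*(u - 2)*(u + 4)*(u + 5) = 0. The curves meet at u = -5, -4, 2.
On [-5, -4], w = -2*u + 3 is on top; that piece has area ∫[-5,-4] (-(-2*u^3 - 14*u^2 - 4*u + 80)) du = 13/6.
On [-4, 2], w = -2*u^3 - 14*u^2 - 6*u + 83 is on top; that piece has area ∫[-4,2] (-2*u^3 - 14*u^2 - 4*u + 80) du = 288.
Total enclosed area = 13/6 + 288 = 1741/6.

1741/6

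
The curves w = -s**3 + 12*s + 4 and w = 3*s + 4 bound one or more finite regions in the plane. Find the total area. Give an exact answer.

Set the curves equal: -s**3 + 12*s + 4 = 3*s + 4, so -s**3 + 9*s = 0, which factors as -s*(s - 3)*(s + 3) = 0. The curves meet at s = -3, 0, 3.
On [-3, 0], w = 3*s + 4 is on top; that piece has area ∫[-3,0] (-(-s**3 + 9*s)) ds = 81/4.
On [0, 3], w = -s**3 + 12*s + 4 is on top; that piece has area ∫[0,3] (-s**3 + 9*s) ds = 81/4.
Total enclosed area = 81/4 + 81/4 = 81/2.

81/2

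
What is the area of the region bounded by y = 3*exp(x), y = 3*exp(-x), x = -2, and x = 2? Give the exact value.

-12 + 6*exp(-2) + 6*exp(2)

The difference (3*exp(x)) - (3*exp(-x)) = 3*exp(x) - 3*exp(-x) changes sign at x = 0 inside [-2, 2], so split the integral there.
∫[-2,0] (3*exp(x) - 3*exp(-x)) dx = -3*exp(2) - 3*exp(-2) + 6; the area of that piece is -6 + 3*exp(-2) + 3*exp(2).
∫[0,2] (3*exp(x) - 3*exp(-x)) dx = -6 + 3*exp(-2) + 3*exp(2).
Total area = (-6 + 3*exp(-2) + 3*exp(2)) + (-6 + 3*exp(-2) + 3*exp(2)) = -12 + 6*exp(-2) + 6*exp(2).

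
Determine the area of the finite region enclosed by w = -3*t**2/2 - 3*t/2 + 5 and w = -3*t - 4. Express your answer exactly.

Set the curves equal: -3*t**2/2 - 3*t/2 + 5 = -3*t - 4, so -3*t**2/2 + 3*t/2 + 9 = 0, which factors as -3*(t - 3)*(t + 2)/2 = 0. The curves meet at t = -2, 3.
On [-2, 3], w = -3*t**2/2 - 3*t/2 + 5 is on top; that piece has area ∫[-2,3] (-3*t**2/2 + 3*t/2 + 9) dt = 125/4.

125/4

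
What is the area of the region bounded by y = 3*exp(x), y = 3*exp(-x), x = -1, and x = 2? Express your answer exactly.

The difference (3*exp(x)) - (3*exp(-x)) = 3*exp(x) - 3*exp(-x) changes sign at x = 0 inside [-1, 2], so split the integral there.
∫[-1,0] (3*exp(x) - 3*exp(-x)) dx = -3*exp(1) - 3*exp(-1) + 6; the area of that piece is -6 + 3*exp(-1) + 3*exp(1).
∫[0,2] (3*exp(x) - 3*exp(-x)) dx = -6 + 3*exp(-2) + 3*exp(2).
Total area = (-6 + 3*exp(-1) + 3*exp(1)) + (-6 + 3*exp(-2) + 3*exp(2)) = -12 + 3*exp(-2) + 3*exp(-1) + 3*exp(1) + 3*exp(2).

-12 + 3*exp(-2) + 3*exp(-1) + 3*exp(1) + 3*exp(2)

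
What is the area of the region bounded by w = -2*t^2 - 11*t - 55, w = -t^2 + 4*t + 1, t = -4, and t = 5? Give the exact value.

On [-4, 5], (-2*t^2 - 11*t - 55) - (-t^2 + 4*t + 1) = -t^2 - 15*t - 56 is ≤ 0 throughout, so the area is a single integral of |-t^2 - 15*t - 56|.
∫[-4,5] (-t^2 - 15*t - 56) dt = -1269/2; the area of that piece is 1269/2.

1269/2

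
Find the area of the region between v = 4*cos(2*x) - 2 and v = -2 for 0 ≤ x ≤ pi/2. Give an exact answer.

4

The difference (4*cos(2*x) - 2) - (-2) = 4*cos(2*x) changes sign at x = pi/4 inside [0, pi/2], so split the integral there.
∫[0,pi/4] (4*cos(2*x)) dx = 2.
∫[pi/4,pi/2] (4*cos(2*x)) dx = -2; the area of that piece is 2.
Total area = 2 + 2 = 4.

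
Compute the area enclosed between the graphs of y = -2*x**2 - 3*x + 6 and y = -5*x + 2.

9

Set the curves equal: -2*x**2 - 3*x + 6 = -5*x + 2, so -2*x**2 + 2*x + 4 = 0, which factors as -2*(x - 2)*(x + 1) = 0. The curves meet at x = -1, 2.
On [-1, 2], y = -2*x**2 - 3*x + 6 is on top; that piece has area ∫[-1,2] (-2*x**2 + 2*x + 4) dx = 9.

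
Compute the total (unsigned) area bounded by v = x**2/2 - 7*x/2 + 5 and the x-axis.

The curve meets the x-axis where x**2/2 - 7*x/2 + 5 = 0, i.e. (x - 5)*(x - 2)/2 = 0, at x = 2, 5.
On [2, 5] the curve lies below the axis; ∫[2,5] (x**2/2 - 7*x/2 + 5) dx = -9/4, giving area 9/4.

9/4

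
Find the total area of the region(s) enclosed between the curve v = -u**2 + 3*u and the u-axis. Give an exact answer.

9/2

The curve meets the u-axis where -u**2 + 3*u = 0, i.e. -u*(u - 3) = 0, at u = 0, 3.
On [0, 3] the curve lies above the axis; ∫[0,3] (-u**2 + 3*u) du = 9/2, giving area 9/2.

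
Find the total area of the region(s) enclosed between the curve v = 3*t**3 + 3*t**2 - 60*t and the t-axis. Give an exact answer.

The curve meets the t-axis where 3*t**3 + 3*t**2 - 60*t = 0, i.e. 3*t*(t - 4)*(t + 5) = 0, at t = -5, 0, 4.
On [-5, 0] the curve lies above the axis; ∫[-5,0] (3*t**3 + 3*t**2 - 60*t) dt = 1625/4, giving area 1625/4.
On [0, 4] the curve lies below the axis; ∫[0,4] (3*t**3 + 3*t**2 - 60*t) dt = -224, giving area 224.
Total area = 1625/4 + 224 = 2521/4.

2521/4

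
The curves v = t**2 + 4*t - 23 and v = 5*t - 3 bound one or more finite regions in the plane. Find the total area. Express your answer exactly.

Set the curves equal: t**2 + 4*t - 23 = 5*t - 3, so t**2 - t - 20 = 0, which factors as (t - 5)*(t + 4) = 0. The curves meet at t = -4, 5.
On [-4, 5], v = 5*t - 3 is on top; that piece has area ∫[-4,5] (-(t**2 - t - 20)) dt = 243/2.

243/2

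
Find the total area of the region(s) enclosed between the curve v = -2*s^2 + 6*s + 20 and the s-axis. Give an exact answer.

343/3

The curve meets the s-axis where -2*s^2 + 6*s + 20 = 0, i.e. -2*(s - 5)*(s + 2) = 0, at s = -2, 5.
On [-2, 5] the curve lies above the axis; ∫[-2,5] (-2*s^2 + 6*s + 20) ds = 343/3, giving area 343/3.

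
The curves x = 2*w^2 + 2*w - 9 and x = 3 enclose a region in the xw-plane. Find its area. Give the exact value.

125/3

Both boundary curves give x as a function of w, so integrate with respect to w. Setting them equal: 2*w^2 + 2*w - 12 = 0, i.e. 2*(w - 2)*(w + 3) = 0, so they meet at w = -3, 2.
For w in [-3, 2], x = 2*w^2 + 2*w - 9 is on the left; area = ∫[-3,2] (-(2*w^2 + 2*w - 12)) dw = 125/3.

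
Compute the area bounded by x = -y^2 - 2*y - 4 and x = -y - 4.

1/6

Both boundary curves give x as a function of y, so integrate with respect to y. Setting them equal: -y^2 - y = 0, i.e. -y*(y + 1) = 0, so they meet at y = -1, 0.
For y in [-1, 0], x = -y^2 - 2*y - 4 is on the right; area = ∫[-1,0] (-y^2 - y) dy = 1/6.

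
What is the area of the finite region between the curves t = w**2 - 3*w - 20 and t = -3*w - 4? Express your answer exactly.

256/3

Both boundary curves give t as a function of w, so integrate with respect to w. Setting them equal: w**2 - 16 = 0, i.e. (w - 4)*(w + 4) = 0, so they meet at w = -4, 4.
For w in [-4, 4], t = w**2 - 3*w - 20 is on the left; area = ∫[-4,4] (-(w**2 - 16)) dw = 256/3.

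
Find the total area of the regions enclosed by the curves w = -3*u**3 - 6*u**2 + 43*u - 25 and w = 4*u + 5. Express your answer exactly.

1741/4

Set the curves equal: -3*u**3 - 6*u**2 + 43*u - 25 = 4*u + 5, so -3*u**3 - 6*u**2 + 39*u - 30 = 0, which factors as -3*(u - 2)*(u - 1)*(u + 5) = 0. The curves meet at u = -5, 1, 2.
On [-5, 1], w = 4*u + 5 is on top; that piece has area ∫[-5,1] (-(-3*u**3 - 6*u**2 + 39*u - 30)) du = 432.
On [1, 2], w = -3*u**3 - 6*u**2 + 43*u - 25 is on top; that piece has area ∫[1,2] (-3*u**3 - 6*u**2 + 39*u - 30) du = 13/4.
Total enclosed area = 432 + 13/4 = 1741/4.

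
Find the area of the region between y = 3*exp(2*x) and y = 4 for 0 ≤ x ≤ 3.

The difference (3*exp(2*x)) - (4) = 3*exp(2*x) - 4 changes sign at x = -log(3)/2 + log(2) inside [0, 3], so split the integral there.
∫[0,-log(3)/2 + log(2)] (3*exp(2*x) - 4) dx = log(9/16) + 1/2; the area of that piece is -1/2 + log(16/9).
∫[-log(3)/2 + log(2),3] (3*exp(2*x) - 4) dx = -14 - 2*log(3) + 4*log(2) + 3*exp(6)/2.
Total area = (-1/2 + log(16/9)) + (-14 - 2*log(3) + 4*log(2) + 3*exp(6)/2) = -29/2 - 4*log(3) + 8*log(2) + 3*exp(6)/2.

-29/2 - 4*log(3) + 8*log(2) + 3*exp(6)/2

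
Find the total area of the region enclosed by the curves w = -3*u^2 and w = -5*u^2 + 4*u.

8/3

Set the curves equal: -3*u^2 = -5*u^2 + 4*u, so 2*u^2 - 4*u = 0, which factors as 2*u*(u - 2) = 0. The curves meet at u = 0, 2.
On [0, 2], w = -5*u^2 + 4*u is on top; that piece has area ∫[0,2] (-(2*u^2 - 4*u)) du = 8/3.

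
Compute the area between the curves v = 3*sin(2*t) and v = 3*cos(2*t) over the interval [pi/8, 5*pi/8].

On [pi/8, 5*pi/8], (3*sin(2*t)) - (3*cos(2*t)) = 3*sin(2*t) - 3*cos(2*t) is ≥ 0 throughout, so the area is a single integral of |3*sin(2*t) - 3*cos(2*t)|.
∫[pi/8,5*pi/8] (3*sin(2*t) - 3*cos(2*t)) dt = 3*sqrt(2).

3*sqrt(2)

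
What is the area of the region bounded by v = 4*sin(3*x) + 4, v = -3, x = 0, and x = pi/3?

8/3 + 7*pi/3

On [0, pi/3], (4*sin(3*x) + 4) - (-3) = 4*sin(3*x) + 7 is ≥ 0 throughout, so the area is a single integral of |4*sin(3*x) + 7|.
∫[0,pi/3] (4*sin(3*x) + 7) dx = 8/3 + 7*pi/3.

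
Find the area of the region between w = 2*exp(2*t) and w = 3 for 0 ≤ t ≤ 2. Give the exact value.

The difference (2*exp(2*t)) - (3) = 2*exp(2*t) - 3 changes sign at t = -log(2)/2 + log(3)/2 inside [0, 2], so split the integral there.
∫[0,-log(2)/2 + log(3)/2] (2*exp(2*t) - 3) dt = log(2*sqrt(6)/9) + 1/2; the area of that piece is -1/2 + log(3*sqrt(6)/4).
∫[-log(2)/2 + log(3)/2,2] (2*exp(2*t) - 3) dt = -15/2 - 3*log(2)/2 + 3*log(3)/2 + exp(4).
Total area = (-1/2 + log(3*sqrt(6)/4)) + (-15/2 - 3*log(2)/2 + 3*log(3)/2 + exp(4)) = -8 - 7*log(2)/2 + log(6)/2 + 5*log(3)/2 + exp(4).

-8 - 7*log(2)/2 + log(6)/2 + 5*log(3)/2 + exp(4)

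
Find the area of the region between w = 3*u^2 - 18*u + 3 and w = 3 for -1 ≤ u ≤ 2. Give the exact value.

The difference (3*u^2 - 18*u + 3) - (3) = 3*u^2 - 18*u changes sign at u = 0 inside [-1, 2], so split the integral there.
∫[-1,0] (3*u^2 - 18*u) du = 10.
∫[0,2] (3*u^2 - 18*u) du = -28; the area of that piece is 28.
Total area = 10 + 28 = 38.

38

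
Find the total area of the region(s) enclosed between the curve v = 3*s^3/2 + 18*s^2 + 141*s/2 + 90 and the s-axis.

3/4

The curve meets the s-axis where 3*s^3/2 + 18*s^2 + 141*s/2 + 90 = 0, i.e. 3*(s + 3)*(s + 4)*(s + 5)/2 = 0, at s = -5, -4, -3.
On [-5, -4] the curve lies above the axis; ∫[-5,-4] (3*s^3/2 + 18*s^2 + 141*s/2 + 90) ds = 3/8, giving area 3/8.
On [-4, -3] the curve lies below the axis; ∫[-4,-3] (3*s^3/2 + 18*s^2 + 141*s/2 + 90) ds = -3/8, giving area 3/8.
Total area = 3/8 + 3/8 = 3/4.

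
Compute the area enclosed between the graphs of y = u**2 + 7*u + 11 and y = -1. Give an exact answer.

1/6

Set the curves equal: u**2 + 7*u + 11 = -1, so u**2 + 7*u + 12 = 0, which factors as (u + 3)*(u + 4) = 0. The curves meet at u = -4, -3.
On [-4, -3], y = -1 is on top; that piece has area ∫[-4,-3] (-(u**2 + 7*u + 12)) du = 1/6.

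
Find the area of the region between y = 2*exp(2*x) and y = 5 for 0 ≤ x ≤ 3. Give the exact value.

The difference (2*exp(2*x)) - (5) = 2*exp(2*x) - 5 changes sign at x = -log(2)/2 + log(5)/2 inside [0, 3], so split the integral there.
∫[0,-log(2)/2 + log(5)/2] (2*exp(2*x) - 5) dx = log(4*sqrt(10)/125) + 3/2; the area of that piece is -3/2 + log(25*sqrt(10)/8).
∫[-log(2)/2 + log(5)/2,3] (2*exp(2*x) - 5) dx = -35/2 - 5*log(2)/2 + 5*log(5)/2 + exp(6).
Total area = (-3/2 + log(25*sqrt(10)/8)) + (-35/2 - 5*log(2)/2 + 5*log(5)/2 + exp(6)) = -19 - 11*log(2)/2 + log(10)/2 + 9*log(5)/2 + exp(6).

-19 - 11*log(2)/2 + log(10)/2 + 9*log(5)/2 + exp(6)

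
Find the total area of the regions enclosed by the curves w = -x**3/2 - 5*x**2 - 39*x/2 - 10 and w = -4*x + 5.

Set the curves equal: -x**3/2 - 5*x**2 - 39*x/2 - 10 = -4*x + 5, so -x**3/2 - 5*x**2 - 31*x/2 - 15 = 0, which factors as -(x + 2)*(x + 3)*(x + 5)/2 = 0. The curves meet at x = -5, -3, -2.
On [-5, -3], w = -4*x + 5 is on top; that piece has area ∫[-5,-3] (-(-x**3/2 - 5*x**2 - 31*x/2 - 15)) dx = 4/3.
On [-3, -2], w = -x**3/2 - 5*x**2 - 39*x/2 - 10 is on top; that piece has area ∫[-3,-2] (-x**3/2 - 5*x**2 - 31*x/2 - 15) dx = 5/24.
Total enclosed area = 4/3 + 5/24 = 37/24.

37/24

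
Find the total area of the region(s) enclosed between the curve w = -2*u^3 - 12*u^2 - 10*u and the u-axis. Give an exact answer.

The curve meets the u-axis where -2*u^3 - 12*u^2 - 10*u = 0, i.e. -2*u*(u + 1)*(u + 5) = 0, at u = -5, -1, 0.
On [-5, -1] the curve lies below the axis; ∫[-5,-1] (-2*u^3 - 12*u^2 - 10*u) du = -64, giving area 64.
On [-1, 0] the curve lies above the axis; ∫[-1,0] (-2*u^3 - 12*u^2 - 10*u) du = 3/2, giving area 3/2.
Total area = 64 + 3/2 = 131/2.

131/2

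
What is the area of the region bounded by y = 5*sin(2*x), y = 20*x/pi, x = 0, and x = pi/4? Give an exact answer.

5/2 - 5*pi/8

On [0, pi/4], (5*sin(2*x)) - (20*x/pi) = -20*x/pi + 5*sin(2*x) is ≥ 0 throughout, so the area is a single integral of |-20*x/pi + 5*sin(2*x)|.
∫[0,pi/4] (-20*x/pi + 5*sin(2*x)) dx = 5/2 - 5*pi/8.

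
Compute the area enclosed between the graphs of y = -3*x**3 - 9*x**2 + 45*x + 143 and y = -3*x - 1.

1551/2

Set the curves equal: -3*x**3 - 9*x**2 + 45*x + 143 = -3*x - 1, so -3*x**3 - 9*x**2 + 48*x + 144 = 0, which factors as -3*(x - 4)*(x + 3)*(x + 4) = 0. The curves meet at x = -4, -3, 4.
On [-4, -3], y = -3*x - 1 is on top; that piece has area ∫[-4,-3] (-(-3*x**3 - 9*x**2 + 48*x + 144)) dx = 15/4.
On [-3, 4], y = -3*x**3 - 9*x**2 + 45*x + 143 is on top; that piece has area ∫[-3,4] (-3*x**3 - 9*x**2 + 48*x + 144) dx = 3087/4.
Total enclosed area = 15/4 + 3087/4 = 1551/2.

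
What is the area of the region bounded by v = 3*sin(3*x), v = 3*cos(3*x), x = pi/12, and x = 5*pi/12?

On [pi/12, 5*pi/12], (3*sin(3*x)) - (3*cos(3*x)) = 3*sin(3*x) - 3*cos(3*x) is ≥ 0 throughout, so the area is a single integral of |3*sin(3*x) - 3*cos(3*x)|.
∫[pi/12,5*pi/12] (3*sin(3*x) - 3*cos(3*x)) dx = 2*sqrt(2).

2*sqrt(2)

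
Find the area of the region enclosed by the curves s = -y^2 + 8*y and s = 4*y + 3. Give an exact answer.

4/3

Both boundary curves give s as a function of y, so integrate with respect to y. Setting them equal: -y^2 + 4*y - 3 = 0, i.e. -(y - 3)*(y - 1) = 0, so they meet at y = 1, 3.
For y in [1, 3], s = -y^2 + 8*y is on the right; area = ∫[1,3] (-y^2 + 4*y - 3) dy = 4/3.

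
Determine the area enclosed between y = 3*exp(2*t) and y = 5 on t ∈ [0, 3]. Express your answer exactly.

-37/2 - 11*log(3)/2 + log(15)/2 + 9*log(5)/2 + 3*exp(6)/2

The difference (3*exp(2*t)) - (5) = 3*exp(2*t) - 5 changes sign at t = -log(3)/2 + log(5)/2 inside [0, 3], so split the integral there.
∫[0,-log(3)/2 + log(5)/2] (3*exp(2*t) - 5) dt = log(9*sqrt(15)/125) + 1; the area of that piece is -1 + log(25*sqrt(15)/27).
∫[-log(3)/2 + log(5)/2,3] (3*exp(2*t) - 5) dt = -35/2 - 5*log(3)/2 + 5*log(5)/2 + 3*exp(6)/2.
Total area = (-1 + log(25*sqrt(15)/27)) + (-35/2 - 5*log(3)/2 + 5*log(5)/2 + 3*exp(6)/2) = -37/2 - 11*log(3)/2 + log(15)/2 + 9*log(5)/2 + 3*exp(6)/2.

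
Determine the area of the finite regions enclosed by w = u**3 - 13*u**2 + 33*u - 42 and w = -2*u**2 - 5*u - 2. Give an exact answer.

Set the curves equal: u**3 - 13*u**2 + 33*u - 42 = -2*u**2 - 5*u - 2, so u**3 - 11*u**2 + 38*u - 40 = 0, which factors as (u - 5)*(u - 4)*(u - 2) = 0. The curves meet at u = 2, 4, 5.
On [2, 4], w = u**3 - 13*u**2 + 33*u - 42 is on top; that piece has area ∫[2,4] (u**3 - 11*u**2 + 38*u - 40) du = 8/3.
On [4, 5], w = -2*u**2 - 5*u - 2 is on top; that piece has area ∫[4,5] (-(u**3 - 11*u**2 + 38*u - 40)) du = 5/12.
Total enclosed area = 8/3 + 5/12 = 37/12.

37/12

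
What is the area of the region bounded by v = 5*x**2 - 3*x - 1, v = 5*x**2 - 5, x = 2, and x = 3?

On [2, 3], (5*x**2 - 3*x - 1) - (5*x**2 - 5) = -3*x + 4 is ≤ 0 throughout, so the area is a single integral of |-3*x + 4|.
∫[2,3] (-3*x + 4) dx = -7/2; the area of that piece is 7/2.

7/2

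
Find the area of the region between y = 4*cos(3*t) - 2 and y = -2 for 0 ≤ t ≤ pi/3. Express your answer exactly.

The difference (4*cos(3*t) - 2) - (-2) = 4*cos(3*t) changes sign at t = pi/6 inside [0, pi/3], so split the integral there.
∫[0,pi/6] (4*cos(3*t)) dt = 4/3.
∫[pi/6,pi/3] (4*cos(3*t)) dt = -4/3; the area of that piece is 4/3.
Total area = 4/3 + 4/3 = 8/3.

8/3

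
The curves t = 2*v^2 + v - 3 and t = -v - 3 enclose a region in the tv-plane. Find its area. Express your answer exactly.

Both boundary curves give t as a function of v, so integrate with respect to v. Setting them equal: 2*v^2 + 2*v = 0, i.e. 2*v*(v + 1) = 0, so they meet at v = -1, 0.
For v in [-1, 0], t = 2*v^2 + v - 3 is on the left; area = ∫[-1,0] (-(2*v^2 + 2*v)) dv = 1/3.

1/3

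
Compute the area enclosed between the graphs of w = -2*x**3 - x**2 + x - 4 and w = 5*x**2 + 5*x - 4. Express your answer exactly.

Set the curves equal: -2*x**3 - x**2 + x - 4 = 5*x**2 + 5*x - 4, so -2*x**3 - 6*x**2 - 4*x = 0, which factors as -2*x*(x + 1)*(x + 2) = 0. The curves meet at x = -2, -1, 0.
On [-2, -1], w = 5*x**2 + 5*x - 4 is on top; that piece has area ∫[-2,-1] (-(-2*x**3 - 6*x**2 - 4*x)) dx = 1/2.
On [-1, 0], w = -2*x**3 - x**2 + x - 4 is on top; that piece has area ∫[-1,0] (-2*x**3 - 6*x**2 - 4*x) dx = 1/2.
Total enclosed area = 1/2 + 1/2 = 1.

1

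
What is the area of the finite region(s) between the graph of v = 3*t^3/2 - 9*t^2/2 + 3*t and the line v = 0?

The curve meets the t-axis where 3*t^3/2 - 9*t^2/2 + 3*t = 0, i.e. 3*t*(t - 2)*(t - 1)/2 = 0, at t = 0, 1, 2.
On [0, 1] the curve lies above the axis; ∫[0,1] (3*t^3/2 - 9*t^2/2 + 3*t) dt = 3/8, giving area 3/8.
On [1, 2] the curve lies below the axis; ∫[1,2] (3*t^3/2 - 9*t^2/2 + 3*t) dt = -3/8, giving area 3/8.
Total area = 3/8 + 3/8 = 3/4.

3/4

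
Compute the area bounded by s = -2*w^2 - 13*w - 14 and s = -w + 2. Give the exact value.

8/3

Both boundary curves give s as a function of w, so integrate with respect to w. Setting them equal: -2*w^2 - 12*w - 16 = 0, i.e. -2*(w + 2)*(w + 4) = 0, so they meet at w = -4, -2.
For w in [-4, -2], s = -2*w^2 - 13*w - 14 is on the right; area = ∫[-4,-2] (-2*w^2 - 12*w - 16) dw = 8/3.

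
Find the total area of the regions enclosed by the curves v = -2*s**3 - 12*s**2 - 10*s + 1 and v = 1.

131/2

Set the curves equal: -2*s**3 - 12*s**2 - 10*s + 1 = 1, so -2*s**3 - 12*s**2 - 10*s = 0, which factors as -2*s*(s + 1)*(s + 5) = 0. The curves meet at s = -5, -1, 0.
On [-5, -1], v = 1 is on top; that piece has area ∫[-5,-1] (-(-2*s**3 - 12*s**2 - 10*s)) ds = 64.
On [-1, 0], v = -2*s**3 - 12*s**2 - 10*s + 1 is on top; that piece has area ∫[-1,0] (-2*s**3 - 12*s**2 - 10*s) ds = 3/2.
Total enclosed area = 64 + 3/2 = 131/2.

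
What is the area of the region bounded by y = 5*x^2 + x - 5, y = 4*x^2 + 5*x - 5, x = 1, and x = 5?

The difference (5*x^2 + x - 5) - (4*x^2 + 5*x - 5) = x^2 - 4*x changes sign at x = 4 inside [1, 5], so split the integral there.
∫[1,4] (x^2 - 4*x) dx = -9; the area of that piece is 9.
∫[4,5] (x^2 - 4*x) dx = 7/3.
Total area = 9 + 7/3 = 34/3.

34/3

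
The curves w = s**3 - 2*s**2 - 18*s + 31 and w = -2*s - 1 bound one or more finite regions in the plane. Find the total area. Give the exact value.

Set the curves equal: s**3 - 2*s**2 - 18*s + 31 = -2*s - 1, so s**3 - 2*s**2 - 16*s + 32 = 0, which factors as (s - 4)*(s - 2)*(s + 4) = 0. The curves meet at s = -4, 2, 4.
On [-4, 2], w = s**3 - 2*s**2 - 18*s + 31 is on top; that piece has area ∫[-4,2] (s**3 - 2*s**2 - 16*s + 32) ds = 180.
On [2, 4], w = -2*s - 1 is on top; that piece has area ∫[2,4] (-(s**3 - 2*s**2 - 16*s + 32)) ds = 28/3.
Total enclosed area = 180 + 28/3 = 568/3.

568/3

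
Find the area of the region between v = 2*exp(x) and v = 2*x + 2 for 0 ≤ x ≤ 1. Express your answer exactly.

On [0, 1], (2*exp(x)) - (2*x + 2) = -2*x + 2*exp(x) - 2 is ≥ 0 throughout, so the area is a single integral of |-2*x + 2*exp(x) - 2|.
∫[0,1] (-2*x + 2*exp(x) - 2) dx = -5 + 2*exp(1).

-5 + 2*exp(1)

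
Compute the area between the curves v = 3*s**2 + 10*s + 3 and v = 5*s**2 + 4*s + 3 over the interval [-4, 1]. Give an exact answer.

93

The difference (3*s**2 + 10*s + 3) - (5*s**2 + 4*s + 3) = -2*s**2 + 6*s changes sign at s = 0 inside [-4, 1], so split the integral there.
∫[-4,0] (-2*s**2 + 6*s) ds = -272/3; the area of that piece is 272/3.
∫[0,1] (-2*s**2 + 6*s) ds = 7/3.
Total area = 272/3 + 7/3 = 93.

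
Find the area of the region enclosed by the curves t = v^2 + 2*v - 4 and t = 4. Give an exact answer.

36

Both boundary curves give t as a function of v, so integrate with respect to v. Setting them equal: v^2 + 2*v - 8 = 0, i.e. (v - 2)*(v + 4) = 0, so they meet at v = -4, 2.
For v in [-4, 2], t = v^2 + 2*v - 4 is on the left; area = ∫[-4,2] (-(v^2 + 2*v - 8)) dv = 36.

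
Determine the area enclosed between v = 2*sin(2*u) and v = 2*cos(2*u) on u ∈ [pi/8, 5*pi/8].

On [pi/8, 5*pi/8], (2*sin(2*u)) - (2*cos(2*u)) = 2*sin(2*u) - 2*cos(2*u) is ≥ 0 throughout, so the area is a single integral of |2*sin(2*u) - 2*cos(2*u)|.
∫[pi/8,5*pi/8] (2*sin(2*u) - 2*cos(2*u)) du = 2*sqrt(2).

2*sqrt(2)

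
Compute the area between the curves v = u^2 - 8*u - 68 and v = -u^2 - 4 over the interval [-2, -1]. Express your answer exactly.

142/3

On [-2, -1], (u^2 - 8*u - 68) - (-u^2 - 4) = 2*u^2 - 8*u - 64 is ≤ 0 throughout, so the area is a single integral of |2*u^2 - 8*u - 64|.
∫[-2,-1] (2*u^2 - 8*u - 64) du = -142/3; the area of that piece is 142/3.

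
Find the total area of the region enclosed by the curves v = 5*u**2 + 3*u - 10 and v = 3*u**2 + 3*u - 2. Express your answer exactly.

Set the curves equal: 5*u**2 + 3*u - 10 = 3*u**2 + 3*u - 2, so 2*u**2 - 8 = 0, which factors as 2*(u - 2)*(u + 2) = 0. The curves meet at u = -2, 2.
On [-2, 2], v = 3*u**2 + 3*u - 2 is on top; that piece has area ∫[-2,2] (-(2*u**2 - 8)) du = 64/3.

64/3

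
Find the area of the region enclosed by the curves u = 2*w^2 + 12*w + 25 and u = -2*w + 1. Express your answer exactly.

Both boundary curves give u as a function of w, so integrate with respect to w. Setting them equal: 2*w^2 + 14*w + 24 = 0, i.e. 2*(w + 3)*(w + 4) = 0, so they meet at w = -4, -3.
For w in [-4, -3], u = 2*w^2 + 12*w + 25 is on the left; area = ∫[-4,-3] (-(2*w^2 + 14*w + 24)) dw = 1/3.

1/3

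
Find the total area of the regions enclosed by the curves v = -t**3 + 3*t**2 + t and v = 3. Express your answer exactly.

Set the curves equal: -t**3 + 3*t**2 + t = 3, so -t**3 + 3*t**2 + t - 3 = 0, which factors as -(t - 3)*(t - 1)*(t + 1) = 0. The curves meet at t = -1, 1, 3.
On [-1, 1], v = 3 is on top; that piece has area ∫[-1,1] (-(-t**3 + 3*t**2 + t - 3)) dt = 4.
On [1, 3], v = -t**3 + 3*t**2 + t is on top; that piece has area ∫[1,3] (-t**3 + 3*t**2 + t - 3) dt = 4.
Total enclosed area = 4 + 4 = 8.

8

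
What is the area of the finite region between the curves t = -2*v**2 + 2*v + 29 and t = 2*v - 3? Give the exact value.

Both boundary curves give t as a function of v, so integrate with respect to v. Setting them equal: -2*v**2 + 32 = 0, i.e. -2*(v - 4)*(v + 4) = 0, so they meet at v = -4, 4.
For v in [-4, 4], t = -2*v**2 + 2*v + 29 is on the right; area = ∫[-4,4] (-2*v**2 + 32) dv = 512/3.

512/3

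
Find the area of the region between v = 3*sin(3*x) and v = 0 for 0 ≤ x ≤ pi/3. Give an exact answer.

2

On [0, pi/3], (3*sin(3*x)) - (0) = 3*sin(3*x) is ≥ 0 throughout, so the area is a single integral of |3*sin(3*x)|.
∫[0,pi/3] (3*sin(3*x)) dx = 2.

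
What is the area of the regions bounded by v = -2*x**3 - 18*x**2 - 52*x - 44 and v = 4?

1

Set the curves equal: -2*x**3 - 18*x**2 - 52*x - 44 = 4, so -2*x**3 - 18*x**2 - 52*x - 48 = 0, which factors as -2*(x + 2)*(x + 3)*(x + 4) = 0. The curves meet at x = -4, -3, -2.
On [-4, -3], v = 4 is on top; that piece has area ∫[-4,-3] (-(-2*x**3 - 18*x**2 - 52*x - 48)) dx = 1/2.
On [-3, -2], v = -2*x**3 - 18*x**2 - 52*x - 44 is on top; that piece has area ∫[-3,-2] (-2*x**3 - 18*x**2 - 52*x - 48) dx = 1/2.
Total enclosed area = 1/2 + 1/2 = 1.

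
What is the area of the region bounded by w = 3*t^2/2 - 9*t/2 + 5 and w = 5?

Set the curves equal: 3*t^2/2 - 9*t/2 + 5 = 5, so 3*t^2/2 - 9*t/2 = 0, which factors as 3*t*(t - 3)/2 = 0. The curves meet at t = 0, 3.
On [0, 3], w = 5 is on top; that piece has area ∫[0,3] (-(3*t^2/2 - 9*t/2)) dt = 27/4.

27/4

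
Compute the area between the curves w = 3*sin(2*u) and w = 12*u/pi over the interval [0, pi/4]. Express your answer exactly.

On [0, pi/4], (3*sin(2*u)) - (12*u/pi) = -12*u/pi + 3*sin(2*u) is ≥ 0 throughout, so the area is a single integral of |-12*u/pi + 3*sin(2*u)|.
∫[0,pi/4] (-12*u/pi + 3*sin(2*u)) du = 3/2 - 3*pi/8.

3/2 - 3*pi/8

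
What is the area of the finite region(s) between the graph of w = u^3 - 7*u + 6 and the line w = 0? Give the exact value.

131/4

The curve meets the u-axis where u^3 - 7*u + 6 = 0, i.e. (u - 2)*(u - 1)*(u + 3) = 0, at u = -3, 1, 2.
On [-3, 1] the curve lies above the axis; ∫[-3,1] (u^3 - 7*u + 6) du = 32, giving area 32.
On [1, 2] the curve lies below the axis; ∫[1,2] (u^3 - 7*u + 6) du = -3/4, giving area 3/4.
Total area = 32 + 3/4 = 131/4.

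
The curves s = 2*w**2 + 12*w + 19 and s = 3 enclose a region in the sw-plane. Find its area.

8/3

Both boundary curves give s as a function of w, so integrate with respect to w. Setting them equal: 2*w**2 + 12*w + 16 = 0, i.e. 2*(w + 2)*(w + 4) = 0, so they meet at w = -4, -2.
For w in [-4, -2], s = 2*w**2 + 12*w + 19 is on the left; area = ∫[-4,-2] (-(2*w**2 + 12*w + 16)) dw = 8/3.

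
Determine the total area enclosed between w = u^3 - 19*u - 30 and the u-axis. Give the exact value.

517/2

The curve meets the u-axis where u^3 - 19*u - 30 = 0, i.e. (u - 5)*(u + 2)*(u + 3) = 0, at u = -3, -2, 5.
On [-3, -2] the curve lies above the axis; ∫[-3,-2] (u^3 - 19*u - 30) du = 5/4, giving area 5/4.
On [-2, 5] the curve lies below the axis; ∫[-2,5] (u^3 - 19*u - 30) du = -1029/4, giving area 1029/4.
Total area = 5/4 + 1029/4 = 517/2.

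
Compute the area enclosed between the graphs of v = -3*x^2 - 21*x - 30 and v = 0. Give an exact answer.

27/2

Set the curves equal: -3*x^2 - 21*x - 30 = 0, so -3*x^2 - 21*x - 30 = 0, which factors as -3*(x + 2)*(x + 5) = 0. The curves meet at x = -5, -2.
On [-5, -2], v = -3*x^2 - 21*x - 30 is on top; that piece has area ∫[-5,-2] (-3*x^2 - 21*x - 30) dx = 27/2.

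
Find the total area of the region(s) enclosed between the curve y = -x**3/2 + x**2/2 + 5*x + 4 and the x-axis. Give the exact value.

443/12

The curve meets the x-axis where -x**3/2 + x**2/2 + 5*x + 4 = 0, i.e. -(x - 4)*(x + 1)*(x + 2)/2 = 0, at x = -2, -1, 4.
On [-2, -1] the curve lies below the axis; ∫[-2,-1] (-x**3/2 + x**2/2 + 5*x + 4) dx = -11/24, giving area 11/24.
On [-1, 4] the curve lies above the axis; ∫[-1,4] (-x**3/2 + x**2/2 + 5*x + 4) dx = 875/24, giving area 875/24.
Total area = 11/24 + 875/24 = 443/12.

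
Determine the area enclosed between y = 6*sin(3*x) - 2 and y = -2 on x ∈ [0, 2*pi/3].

The difference (6*sin(3*x) - 2) - (-2) = 6*sin(3*x) changes sign at x = pi/3 inside [0, 2*pi/3], so split the integral there.
∫[0,pi/3] (6*sin(3*x)) dx = 4.
∫[pi/3,2*pi/3] (6*sin(3*x)) dx = -4; the area of that piece is 4.
Total area = 4 + 4 = 8.

8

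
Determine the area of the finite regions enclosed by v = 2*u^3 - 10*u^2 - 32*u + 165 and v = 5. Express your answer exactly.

5137/6

Set the curves equal: 2*u^3 - 10*u^2 - 32*u + 165 = 5, so 2*u^3 - 10*u^2 - 32*u + 160 = 0, which factors as 2*(u - 5)*(u - 4)*(u + 4) = 0. The curves meet at u = -4, 4, 5.
On [-4, 4], v = 2*u^3 - 10*u^2 - 32*u + 165 is on top; that piece has area ∫[-4,4] (2*u^3 - 10*u^2 - 32*u + 160) du = 2560/3.
On [4, 5], v = 5 is on top; that piece has area ∫[4,5] (-(2*u^3 - 10*u^2 - 32*u + 160)) du = 17/6.
Total enclosed area = 2560/3 + 17/6 = 5137/6.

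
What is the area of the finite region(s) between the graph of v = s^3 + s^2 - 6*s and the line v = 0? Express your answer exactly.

253/12

The curve meets the s-axis where s^3 + s^2 - 6*s = 0, i.e. s*(s - 2)*(s + 3) = 0, at s = -3, 0, 2.
On [-3, 0] the curve lies above the axis; ∫[-3,0] (s^3 + s^2 - 6*s) ds = 63/4, giving area 63/4.
On [0, 2] the curve lies below the axis; ∫[0,2] (s^3 + s^2 - 6*s) ds = -16/3, giving area 16/3.
Total area = 63/4 + 16/3 = 253/12.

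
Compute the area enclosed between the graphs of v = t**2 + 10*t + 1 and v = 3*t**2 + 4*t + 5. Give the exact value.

1/3

Set the curves equal: t**2 + 10*t + 1 = 3*t**2 + 4*t + 5, so -2*t**2 + 6*t - 4 = 0, which factors as -2*(t - 2)*(t - 1) = 0. The curves meet at t = 1, 2.
On [1, 2], v = t**2 + 10*t + 1 is on top; that piece has area ∫[1,2] (-2*t**2 + 6*t - 4) dt = 1/3.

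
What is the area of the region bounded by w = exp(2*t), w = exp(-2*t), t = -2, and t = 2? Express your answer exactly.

-2 + exp(-4) + exp(4)

The difference (exp(2*t)) - (exp(-2*t)) = exp(2*t) - exp(-2*t) changes sign at t = 0 inside [-2, 2], so split the integral there.
∫[-2,0] (exp(2*t) - exp(-2*t)) dt = -exp(4)/2 - exp(-4)/2 + 1; the area of that piece is -1 + exp(-4)/2 + exp(4)/2.
∫[0,2] (exp(2*t) - exp(-2*t)) dt = -1 + exp(-4)/2 + exp(4)/2.
Total area = (-1 + exp(-4)/2 + exp(4)/2) + (-1 + exp(-4)/2 + exp(4)/2) = -2 + exp(-4) + exp(4).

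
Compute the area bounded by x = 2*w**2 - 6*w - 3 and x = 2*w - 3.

Both boundary curves give x as a function of w, so integrate with respect to w. Setting them equal: 2*w**2 - 8*w = 0, i.e. 2*w*(w - 4) = 0, so they meet at w = 0, 4.
For w in [0, 4], x = 2*w**2 - 6*w - 3 is on the left; area = ∫[0,4] (-(2*w**2 - 8*w)) dw = 64/3.

64/3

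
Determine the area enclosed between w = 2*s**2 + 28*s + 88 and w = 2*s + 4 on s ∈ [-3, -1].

On [-3, -1], (2*s**2 + 28*s + 88) - (2*s + 4) = 2*s**2 + 26*s + 84 is ≥ 0 throughout, so the area is a single integral of |2*s**2 + 26*s + 84|.
∫[-3,-1] (2*s**2 + 26*s + 84) ds = 244/3.

244/3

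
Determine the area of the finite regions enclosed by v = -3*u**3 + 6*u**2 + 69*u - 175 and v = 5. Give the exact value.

Set the curves equal: -3*u**3 + 6*u**2 + 69*u - 175 = 5, so -3*u**3 + 6*u**2 + 69*u - 180 = 0, which factors as -3*(u - 4)*(u - 3)*(u + 5) = 0. The curves meet at u = -5, 3, 4.
On [-5, 3], v = 5 is on top; that piece has area ∫[-5,3] (-(-3*u**3 + 6*u**2 + 69*u - 180)) du = 1280.
On [3, 4], v = -3*u**3 + 6*u**2 + 69*u - 175 is on top; that piece has area ∫[3,4] (-3*u**3 + 6*u**2 + 69*u - 180) du = 17/4.
Total enclosed area = 1280 + 17/4 = 5137/4.

5137/4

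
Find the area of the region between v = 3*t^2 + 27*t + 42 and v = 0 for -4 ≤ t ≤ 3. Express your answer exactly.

669/2

The difference (3*t^2 + 27*t + 42) - (0) = 3*t^2 + 27*t + 42 changes sign at t = -2 inside [-4, 3], so split the integral there.
∫[-4,-2] (3*t^2 + 27*t + 42) dt = -22; the area of that piece is 22.
∫[-2,3] (3*t^2 + 27*t + 42) dt = 625/2.
Total area = 22 + 625/2 = 669/2.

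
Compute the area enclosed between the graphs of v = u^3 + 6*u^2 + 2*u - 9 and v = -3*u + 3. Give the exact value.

Set the curves equal: u^3 + 6*u^2 + 2*u - 9 = -3*u + 3, so u^3 + 6*u^2 + 5*u - 12 = 0, which factors as (u - 1)*(u + 3)*(u + 4) = 0. The curves meet at u = -4, -3, 1.
On [-4, -3], v = u^3 + 6*u^2 + 2*u - 9 is on top; that piece has area ∫[-4,-3] (u^3 + 6*u^2 + 5*u - 12) du = 3/4.
On [-3, 1], v = -3*u + 3 is on top; that piece has area ∫[-3,1] (-(u^3 + 6*u^2 + 5*u - 12)) du = 32.
Total enclosed area = 3/4 + 32 = 131/4.

131/4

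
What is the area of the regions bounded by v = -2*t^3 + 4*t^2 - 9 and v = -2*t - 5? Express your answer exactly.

Set the curves equal: -2*t^3 + 4*t^2 - 9 = -2*t - 5, so -2*t^3 + 4*t^2 + 2*t - 4 = 0, which factors as -2*(t - 2)*(t - 1)*(t + 1) = 0. The curves meet at t = -1, 1, 2.
On [-1, 1], v = -2*t - 5 is on top; that piece has area ∫[-1,1] (-(-2*t^3 + 4*t^2 + 2*t - 4)) dt = 16/3.
On [1, 2], v = -2*t^3 + 4*t^2 - 9 is on top; that piece has area ∫[1,2] (-2*t^3 + 4*t^2 + 2*t - 4) dt = 5/6.
Total enclosed area = 16/3 + 5/6 = 37/6.

37/6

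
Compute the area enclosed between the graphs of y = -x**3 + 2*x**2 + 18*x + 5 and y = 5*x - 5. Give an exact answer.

Set the curves equal: -x**3 + 2*x**2 + 18*x + 5 = 5*x - 5, so -x**3 + 2*x**2 + 13*x + 10 = 0, which factors as -(x - 5)*(x + 1)*(x + 2) = 0. The curves meet at x = -2, -1, 5.
On [-2, -1], y = 5*x - 5 is on top; that piece has area ∫[-2,-1] (-(-x**3 + 2*x**2 + 13*x + 10)) dx = 13/12.
On [-1, 5], y = -x**3 + 2*x**2 + 18*x + 5 is on top; that piece has area ∫[-1,5] (-x**3 + 2*x**2 + 13*x + 10) dx = 144.
Total enclosed area = 13/12 + 144 = 1741/12.

1741/12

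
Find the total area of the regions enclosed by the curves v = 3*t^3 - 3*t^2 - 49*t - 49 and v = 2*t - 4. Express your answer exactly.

568

Set the curves equal: 3*t^3 - 3*t^2 - 49*t - 49 = 2*t - 4, so 3*t^3 - 3*t^2 - 51*t - 45 = 0, which factors as 3*(t - 5)*(t + 1)*(t + 3) = 0. The curves meet at t = -3, -1, 5.
On [-3, -1], v = 3*t^3 - 3*t^2 - 49*t - 49 is on top; that piece has area ∫[-3,-1] (3*t^3 - 3*t^2 - 51*t - 45) dt = 28.
On [-1, 5], v = 2*t - 4 is on top; that piece has area ∫[-1,5] (-(3*t^3 - 3*t^2 - 51*t - 45)) dt = 540.
Total enclosed area = 28 + 540 = 568.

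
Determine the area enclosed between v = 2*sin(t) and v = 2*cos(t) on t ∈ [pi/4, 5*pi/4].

4*sqrt(2)

On [pi/4, 5*pi/4], (2*sin(t)) - (2*cos(t)) = 2*sin(t) - 2*cos(t) is ≥ 0 throughout, so the area is a single integral of |2*sin(t) - 2*cos(t)|.
∫[pi/4,5*pi/4] (2*sin(t) - 2*cos(t)) dt = 4*sqrt(2).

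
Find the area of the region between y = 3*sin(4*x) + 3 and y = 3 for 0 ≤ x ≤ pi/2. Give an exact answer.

The difference (3*sin(4*x) + 3) - (3) = 3*sin(4*x) changes sign at x = pi/4 inside [0, pi/2], so split the integral there.
∫[0,pi/4] (3*sin(4*x)) dx = 3/2.
∫[pi/4,pi/2] (3*sin(4*x)) dx = -3/2; the area of that piece is 3/2.
Total area = 3/2 + 3/2 = 3.

3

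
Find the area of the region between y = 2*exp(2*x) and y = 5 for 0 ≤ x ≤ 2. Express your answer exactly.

-14 - 11*log(2)/2 + log(10)/2 + 9*log(5)/2 + exp(4)

The difference (2*exp(2*x)) - (5) = 2*exp(2*x) - 5 changes sign at x = -log(2)/2 + log(5)/2 inside [0, 2], so split the integral there.
∫[0,-log(2)/2 + log(5)/2] (2*exp(2*x) - 5) dx = log(4*sqrt(10)/125) + 3/2; the area of that piece is -3/2 + log(25*sqrt(10)/8).
∫[-log(2)/2 + log(5)/2,2] (2*exp(2*x) - 5) dx = -25/2 - 5*log(2)/2 + 5*log(5)/2 + exp(4).
Total area = (-3/2 + log(25*sqrt(10)/8)) + (-25/2 - 5*log(2)/2 + 5*log(5)/2 + exp(4)) = -14 - 11*log(2)/2 + log(10)/2 + 9*log(5)/2 + exp(4).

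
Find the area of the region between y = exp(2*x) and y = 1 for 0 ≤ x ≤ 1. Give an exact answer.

On [0, 1], (exp(2*x)) - (1) = exp(2*x) - 1 is ≥ 0 throughout, so the area is a single integral of |exp(2*x) - 1|.
∫[0,1] (exp(2*x) - 1) dx = -3/2 + exp(2)/2.

-3/2 + exp(2)/2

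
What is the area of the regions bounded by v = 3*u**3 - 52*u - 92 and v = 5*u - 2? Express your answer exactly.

1551/2

Set the curves equal: 3*u**3 - 52*u - 92 = 5*u - 2, so 3*u**3 - 57*u - 90 = 0, which factors as 3*(u - 5)*(u + 2)*(u + 3) = 0. The curves meet at u = -3, -2, 5.
On [-3, -2], v = 3*u**3 - 52*u - 92 is on top; that piece has area ∫[-3,-2] (3*u**3 - 57*u - 90) du = 15/4.
On [-2, 5], v = 5*u - 2 is on top; that piece has area ∫[-2,5] (-(3*u**3 - 57*u - 90)) du = 3087/4.
Total enclosed area = 15/4 + 3087/4 = 1551/2.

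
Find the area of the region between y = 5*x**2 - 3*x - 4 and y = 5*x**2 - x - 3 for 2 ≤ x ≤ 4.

14

On [2, 4], (5*x**2 - 3*x - 4) - (5*x**2 - x - 3) = -2*x - 1 is ≤ 0 throughout, so the area is a single integral of |-2*x - 1|.
∫[2,4] (-2*x - 1) dx = -14; the area of that piece is 14.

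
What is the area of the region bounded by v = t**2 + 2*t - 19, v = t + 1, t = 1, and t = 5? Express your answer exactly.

The difference (t**2 + 2*t - 19) - (t + 1) = t**2 + t - 20 changes sign at t = 4 inside [1, 5], so split the integral there.
∫[1,4] (t**2 + t - 20) dt = -63/2; the area of that piece is 63/2.
∫[4,5] (t**2 + t - 20) dt = 29/6.
Total area = 63/2 + 29/6 = 109/3.

109/3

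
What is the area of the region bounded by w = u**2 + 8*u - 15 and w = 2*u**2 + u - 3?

1/6

Set the curves equal: u**2 + 8*u - 15 = 2*u**2 + u - 3, so -u**2 + 7*u - 12 = 0, which factors as -(u - 4)*(u - 3) = 0. The curves meet at u = 3, 4.
On [3, 4], w = u**2 + 8*u - 15 is on top; that piece has area ∫[3,4] (-u**2 + 7*u - 12) du = 1/6.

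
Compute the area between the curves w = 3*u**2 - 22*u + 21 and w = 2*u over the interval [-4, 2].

358

The difference (3*u**2 - 22*u + 21) - (2*u) = 3*u**2 - 24*u + 21 changes sign at u = 1 inside [-4, 2], so split the integral there.
∫[-4,1] (3*u**2 - 24*u + 21) du = 350.
∫[1,2] (3*u**2 - 24*u + 21) du = -8; the area of that piece is 8.
Total area = 350 + 8 = 358.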